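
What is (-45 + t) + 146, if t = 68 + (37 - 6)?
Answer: 200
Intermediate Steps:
t = 99 (t = 68 + 31 = 99)
(-45 + t) + 146 = (-45 + 99) + 146 = 54 + 146 = 200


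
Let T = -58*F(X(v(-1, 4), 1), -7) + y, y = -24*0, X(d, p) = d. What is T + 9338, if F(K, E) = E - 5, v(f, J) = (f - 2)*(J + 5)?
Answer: 10034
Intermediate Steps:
v(f, J) = (-2 + f)*(5 + J)
F(K, E) = -5 + E
y = 0
T = 696 (T = -58*(-5 - 7) + 0 = -58*(-12) + 0 = 696 + 0 = 696)
T + 9338 = 696 + 9338 = 10034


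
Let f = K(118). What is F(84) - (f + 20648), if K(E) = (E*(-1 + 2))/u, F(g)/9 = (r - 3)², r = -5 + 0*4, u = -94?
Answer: -943325/47 ≈ -20071.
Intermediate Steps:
r = -5 (r = -5 + 0 = -5)
F(g) = 576 (F(g) = 9*(-5 - 3)² = 9*(-8)² = 9*64 = 576)
K(E) = -E/94 (K(E) = (E*(-1 + 2))/(-94) = (E*1)*(-1/94) = E*(-1/94) = -E/94)
f = -59/47 (f = -1/94*118 = -59/47 ≈ -1.2553)
F(84) - (f + 20648) = 576 - (-59/47 + 20648) = 576 - 1*970397/47 = 576 - 970397/47 = -943325/47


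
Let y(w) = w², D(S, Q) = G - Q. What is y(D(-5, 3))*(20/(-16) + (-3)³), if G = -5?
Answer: -1808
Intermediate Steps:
D(S, Q) = -5 - Q
y(D(-5, 3))*(20/(-16) + (-3)³) = (-5 - 1*3)²*(20/(-16) + (-3)³) = (-5 - 3)²*(20*(-1/16) - 27) = (-8)²*(-5/4 - 27) = 64*(-113/4) = -1808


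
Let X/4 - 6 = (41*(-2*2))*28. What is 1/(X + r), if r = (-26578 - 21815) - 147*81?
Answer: -1/78644 ≈ -1.2716e-5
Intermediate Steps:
r = -60300 (r = -48393 - 11907 = -60300)
X = -18344 (X = 24 + 4*((41*(-2*2))*28) = 24 + 4*((41*(-4))*28) = 24 + 4*(-164*28) = 24 + 4*(-4592) = 24 - 18368 = -18344)
1/(X + r) = 1/(-18344 - 60300) = 1/(-78644) = -1/78644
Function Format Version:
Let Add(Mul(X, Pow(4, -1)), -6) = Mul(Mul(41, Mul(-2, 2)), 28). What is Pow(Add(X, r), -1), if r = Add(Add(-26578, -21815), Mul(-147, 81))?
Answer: Rational(-1, 78644) ≈ -1.2716e-5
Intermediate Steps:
r = -60300 (r = Add(-48393, -11907) = -60300)
X = -18344 (X = Add(24, Mul(4, Mul(Mul(41, Mul(-2, 2)), 28))) = Add(24, Mul(4, Mul(Mul(41, -4), 28))) = Add(24, Mul(4, Mul(-164, 28))) = Add(24, Mul(4, -4592)) = Add(24, -18368) = -18344)
Pow(Add(X, r), -1) = Pow(Add(-18344, -60300), -1) = Pow(-78644, -1) = Rational(-1, 78644)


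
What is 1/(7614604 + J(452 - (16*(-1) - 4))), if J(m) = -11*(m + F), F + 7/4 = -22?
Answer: 4/30438693 ≈ 1.3141e-7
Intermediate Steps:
F = -95/4 (F = -7/4 - 22 = -95/4 ≈ -23.750)
J(m) = 1045/4 - 11*m (J(m) = -11*(m - 95/4) = -11*(-95/4 + m) = 1045/4 - 11*m)
1/(7614604 + J(452 - (16*(-1) - 4))) = 1/(7614604 + (1045/4 - 11*(452 - (16*(-1) - 4)))) = 1/(7614604 + (1045/4 - 11*(452 - (-16 - 4)))) = 1/(7614604 + (1045/4 - 11*(452 - 1*(-20)))) = 1/(7614604 + (1045/4 - 11*(452 + 20))) = 1/(7614604 + (1045/4 - 11*472)) = 1/(7614604 + (1045/4 - 5192)) = 1/(7614604 - 19723/4) = 1/(30438693/4) = 4/30438693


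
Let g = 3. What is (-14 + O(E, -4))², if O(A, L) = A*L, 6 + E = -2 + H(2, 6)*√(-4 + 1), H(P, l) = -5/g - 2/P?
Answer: -52/3 + 384*I*√3 ≈ -17.333 + 665.11*I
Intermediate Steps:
H(P, l) = -5/3 - 2/P
E = -8 - 8*I*√3/3 (E = -6 + (-2 + (-5/3 - 2/2)*√(-4 + 1)) = -6 + (-2 + (-5/3 - 2*½)*√(-3)) = -6 + (-2 + (-5/3 - 1)*(I*√3)) = -6 + (-2 - 8*I*√3/3) = -8 - 8*I*√3/3 ≈ -8.0 - 4.6188*I)
(-14 + O(E, -4))² = (-14 + (-8 - 8*I*√3/3)*(-4))² = (-14 + (32 + 32*I*√3/3))² = (18 + 32*I*√3/3)²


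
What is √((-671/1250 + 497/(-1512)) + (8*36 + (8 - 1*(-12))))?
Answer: √248778942/900 ≈ 17.525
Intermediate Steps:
√((-671/1250 + 497/(-1512)) + (8*36 + (8 - 1*(-12)))) = √((-671*1/1250 + 497*(-1/1512)) + (288 + (8 + 12))) = √((-671/1250 - 71/216) + (288 + 20)) = √(-116843/135000 + 308) = √(41463157/135000) = √248778942/900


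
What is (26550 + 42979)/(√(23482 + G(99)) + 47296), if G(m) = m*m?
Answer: 3288443584/2236878333 - 69529*√33283/2236878333 ≈ 1.4644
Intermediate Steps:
G(m) = m²
(26550 + 42979)/(√(23482 + G(99)) + 47296) = (26550 + 42979)/(√(23482 + 99²) + 47296) = 69529/(√(23482 + 9801) + 47296) = 69529/(√33283 + 47296) = 69529/(47296 + √33283)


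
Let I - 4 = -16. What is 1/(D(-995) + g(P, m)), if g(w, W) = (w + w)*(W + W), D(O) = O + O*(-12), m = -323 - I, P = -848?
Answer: 1/1065857 ≈ 9.3821e-7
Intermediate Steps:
I = -12 (I = 4 - 16 = -12)
m = -311 (m = -323 - 1*(-12) = -323 + 12 = -311)
D(O) = -11*O (D(O) = O - 12*O = -11*O)
g(w, W) = 4*W*w (g(w, W) = (2*w)*(2*W) = 4*W*w)
1/(D(-995) + g(P, m)) = 1/(-11*(-995) + 4*(-311)*(-848)) = 1/(10945 + 1054912) = 1/1065857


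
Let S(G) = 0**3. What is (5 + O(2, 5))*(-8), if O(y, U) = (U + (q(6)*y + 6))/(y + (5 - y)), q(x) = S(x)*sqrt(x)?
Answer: -288/5 ≈ -57.600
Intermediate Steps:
S(G) = 0
q(x) = 0 (q(x) = 0*sqrt(x) = 0)
O(y, U) = 6/5 + U/5 (O(y, U) = (U + (0*y + 6))/(y + (5 - y)) = (U + (0 + 6))/5 = (U + 6)*(1/5) = (6 + U)*(1/5) = 6/5 + U/5)
(5 + O(2, 5))*(-8) = (5 + (6/5 + (1/5)*5))*(-8) = (5 + (6/5 + 1))*(-8) = (5 + 11/5)*(-8) = (36/5)*(-8) = -288/5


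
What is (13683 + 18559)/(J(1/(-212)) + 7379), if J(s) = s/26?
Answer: 177717904/40673047 ≈ 4.3694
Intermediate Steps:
J(s) = s/26 (J(s) = s*(1/26) = s/26)
(13683 + 18559)/(J(1/(-212)) + 7379) = (13683 + 18559)/((1/26)/(-212) + 7379) = 32242/((1/26)*(-1/212) + 7379) = 32242/(-1/5512 + 7379) = 32242/(40673047/5512) = 32242*(5512/40673047) = 177717904/40673047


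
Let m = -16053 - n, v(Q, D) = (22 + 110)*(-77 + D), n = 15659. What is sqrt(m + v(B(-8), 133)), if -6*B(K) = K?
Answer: 16*I*sqrt(95) ≈ 155.95*I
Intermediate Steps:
B(K) = -K/6
v(Q, D) = -10164 + 132*D (v(Q, D) = 132*(-77 + D) = -10164 + 132*D)
m = -31712 (m = -16053 - 1*15659 = -16053 - 15659 = -31712)
sqrt(m + v(B(-8), 133)) = sqrt(-31712 + (-10164 + 132*133)) = sqrt(-31712 + (-10164 + 17556)) = sqrt(-31712 + 7392) = sqrt(-24320) = 16*I*sqrt(95)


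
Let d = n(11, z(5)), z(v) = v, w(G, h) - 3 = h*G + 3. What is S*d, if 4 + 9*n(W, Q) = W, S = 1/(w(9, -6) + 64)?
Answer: 7/144 ≈ 0.048611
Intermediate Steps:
w(G, h) = 6 + G*h (w(G, h) = 3 + (h*G + 3) = 3 + (G*h + 3) = 3 + (3 + G*h) = 6 + G*h)
S = 1/16 (S = 1/((6 + 9*(-6)) + 64) = 1/((6 - 54) + 64) = 1/(-48 + 64) = 1/16 ≈ 0.062500)
n(W, Q) = -4/9 + W/9
d = 7/9 (d = -4/9 + (⅑)*11 = -4/9 + 11/9 = 7/9 ≈ 0.77778)
S*d = (1/16)*(7/9) = 7/144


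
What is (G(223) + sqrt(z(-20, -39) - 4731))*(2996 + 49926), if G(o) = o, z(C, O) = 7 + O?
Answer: 11801606 + 52922*I*sqrt(4763) ≈ 1.1802e+7 + 3.6524e+6*I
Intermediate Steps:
(G(223) + sqrt(z(-20, -39) - 4731))*(2996 + 49926) = (223 + sqrt((7 - 39) - 4731))*(2996 + 49926) = (223 + sqrt(-32 - 4731))*52922 = (223 + sqrt(-4763))*52922 = (223 + I*sqrt(4763))*52922 = 11801606 + 52922*I*sqrt(4763)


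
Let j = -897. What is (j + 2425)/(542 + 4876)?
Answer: 764/2709 ≈ 0.28202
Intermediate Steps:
(j + 2425)/(542 + 4876) = (-897 + 2425)/(542 + 4876) = 1528/5418 = 1528*(1/5418) = 764/2709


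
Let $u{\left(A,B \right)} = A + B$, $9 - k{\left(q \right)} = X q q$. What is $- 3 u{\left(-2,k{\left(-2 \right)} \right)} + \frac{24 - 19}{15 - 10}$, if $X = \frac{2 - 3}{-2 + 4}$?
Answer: $-26$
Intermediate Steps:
$X = - \frac{1}{2} \approx -0.5$
$k{\left(q \right)} = 9 + \frac{q^{2}}{2}$ ($k{\left(q \right)} = 9 - - \frac{q}{2} q = 9 - - \frac{q^{2}}{2} = 9 + \frac{q^{2}}{2}$)
$- 3 u{\left(-2,k{\left(-2 \right)} \right)} + \frac{24 - 19}{15 - 10} = - 3 \left(-2 + \left(9 + \frac{\left(-2\right)^{2}}{2}\right)\right) + \frac{24 - 19}{15 - 10} = - 3 \left(-2 + \left(9 + \frac{1}{2} \cdot 4\right)\right) + \frac{5}{5} = - 3 \left(-2 + \left(9 + 2\right)\right) + 5 \cdot \frac{1}{5} = - 3 \left(-2 + 11\right) + 1 = \left(-3\right) 9 + 1 = -27 + 1 = -26$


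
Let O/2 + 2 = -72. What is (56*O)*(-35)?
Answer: 290080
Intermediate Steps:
O = -148 (O = -4 + 2*(-72) = -4 - 144 = -148)
(56*O)*(-35) = (56*(-148))*(-35) = -8288*(-35) = 290080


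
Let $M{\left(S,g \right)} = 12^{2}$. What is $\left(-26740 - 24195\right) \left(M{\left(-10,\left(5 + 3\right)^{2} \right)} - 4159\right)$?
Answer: $204504025$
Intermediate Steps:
$M{\left(S,g \right)} = 144$
$\left(-26740 - 24195\right) \left(M{\left(-10,\left(5 + 3\right)^{2} \right)} - 4159\right) = \left(-26740 - 24195\right) \left(144 - 4159\right) = \left(-50935\right) \left(-4015\right) = 204504025$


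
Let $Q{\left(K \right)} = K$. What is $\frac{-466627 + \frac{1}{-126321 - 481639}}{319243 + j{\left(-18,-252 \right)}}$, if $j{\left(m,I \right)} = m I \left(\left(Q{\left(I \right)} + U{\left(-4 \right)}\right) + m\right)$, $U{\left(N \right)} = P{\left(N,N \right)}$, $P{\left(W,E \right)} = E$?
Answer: $\frac{283690550921}{561524623160} \approx 0.50521$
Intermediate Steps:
$U{\left(N \right)} = N$
$j{\left(m,I \right)} = I m \left(-4 + I + m\right)$ ($j{\left(m,I \right)} = m I \left(\left(I - 4\right) + m\right) = I m \left(\left(-4 + I\right) + m\right) = I m \left(-4 + I + m\right)$)
$\frac{-466627 + \frac{1}{-126321 - 481639}}{319243 + j{\left(-18,-252 \right)}} = \frac{-466627 + \frac{1}{-126321 - 481639}}{319243 - - 4536 \left(-4 - 252 - 18\right)} = \frac{-466627 + \frac{1}{-607960}}{319243 - \left(-4536\right) \left(-274\right)} = \frac{-466627 - \frac{1}{607960}}{319243 - 1242864} = - \frac{283690550921}{607960 \left(-923621\right)} = \left(- \frac{283690550921}{607960}\right) \left(- \frac{1}{923621}\right) = \frac{283690550921}{561524623160}$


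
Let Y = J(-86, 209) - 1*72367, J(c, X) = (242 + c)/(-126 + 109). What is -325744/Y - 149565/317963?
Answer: 1576743142849/391220085385 ≈ 4.0303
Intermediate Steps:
J(c, X) = -242/17 - c/17 (J(c, X) = (242 + c)/(-17) = (242 + c)*(-1/17) = -242/17 - c/17)
Y = -1230395/17 (Y = (-242/17 - 1/17*(-86)) - 1*72367 = (-242/17 + 86/17) - 72367 = -156/17 - 72367 = -1230395/17 ≈ -72376.)
-325744/Y - 149565/317963 = -325744/(-1230395/17) - 149565/317963 = -325744*(-17/1230395) - 149565*1/317963 = 5537648/1230395 - 149565/317963 = 1576743142849/391220085385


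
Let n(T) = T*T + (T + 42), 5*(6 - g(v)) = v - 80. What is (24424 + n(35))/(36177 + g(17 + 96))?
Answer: 64315/90441 ≈ 0.71113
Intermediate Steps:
g(v) = 22 - v/5 (g(v) = 6 - (v - 80)/5 = 6 - (-80 + v)/5 = 6 + (16 - v/5) = 22 - v/5)
n(T) = 42 + T + T**2 (n(T) = T**2 + (42 + T) = 42 + T + T**2)
(24424 + n(35))/(36177 + g(17 + 96)) = (24424 + (42 + 35 + 35**2))/(36177 + (22 - (17 + 96)/5)) = (24424 + (42 + 35 + 1225))/(36177 + (22 - 1/5*113)) = (24424 + 1302)/(36177 + (22 - 113/5)) = 25726/(36177 - 3/5) = 25726/(180882/5) = 25726*(5/180882) = 64315/90441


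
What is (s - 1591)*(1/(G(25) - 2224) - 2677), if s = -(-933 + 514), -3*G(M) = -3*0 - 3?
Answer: 6974539184/2223 ≈ 3.1374e+6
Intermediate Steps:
G(M) = 1 (G(M) = -(-3*0 - 3)/3 = -(0 - 3)/3 = -⅓*(-3) = 1)
s = 419 (s = -1*(-419) = 419)
(s - 1591)*(1/(G(25) - 2224) - 2677) = (419 - 1591)*(1/(1 - 2224) - 2677) = -1172*(1/(-2223) - 2677) = -1172*(-1/2223 - 2677) = -1172*(-5950972/2223) = 6974539184/2223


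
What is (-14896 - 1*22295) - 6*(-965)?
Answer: -31401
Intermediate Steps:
(-14896 - 1*22295) - 6*(-965) = (-14896 - 22295) - 1*(-5790) = -37191 + 5790 = -31401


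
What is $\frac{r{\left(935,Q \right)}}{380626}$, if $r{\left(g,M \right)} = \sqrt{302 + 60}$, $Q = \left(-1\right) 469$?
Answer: $\frac{\sqrt{362}}{380626} \approx 4.9987 \cdot 10^{-5}$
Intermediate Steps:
$Q = -469$
$r{\left(g,M \right)} = \sqrt{362}$
$\frac{r{\left(935,Q \right)}}{380626} = \frac{\sqrt{362}}{380626}$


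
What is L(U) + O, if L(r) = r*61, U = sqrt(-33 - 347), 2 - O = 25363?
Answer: -25361 + 122*I*sqrt(95) ≈ -25361.0 + 1189.1*I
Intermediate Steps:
O = -25361 (O = 2 - 1*25363 = 2 - 25363 = -25361)
U = 2*I*sqrt(95) (U = sqrt(-380) = 2*I*sqrt(95) ≈ 19.494*I)
L(r) = 61*r
L(U) + O = 61*(2*I*sqrt(95)) - 25361 = 122*I*sqrt(95) - 25361 = -25361 + 122*I*sqrt(95)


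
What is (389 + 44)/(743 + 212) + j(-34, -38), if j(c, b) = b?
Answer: -35857/955 ≈ -37.547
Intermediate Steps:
(389 + 44)/(743 + 212) + j(-34, -38) = (389 + 44)/(743 + 212) - 38 = 433/955 - 38 = -35857/955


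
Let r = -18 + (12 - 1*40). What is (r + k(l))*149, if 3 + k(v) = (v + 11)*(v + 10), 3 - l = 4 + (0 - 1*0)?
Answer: 6109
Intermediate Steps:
l = -1 (l = 3 - (4 + (0 - 1*0)) = 3 - (4 + (0 + 0)) = 3 - (4 + 0) = 3 - 1*4 = 3 - 4 = -1)
r = -46 (r = -18 + (12 - 40) = -18 - 28 = -46)
k(v) = -3 + (10 + v)*(11 + v) (k(v) = -3 + (v + 11)*(v + 10) = -3 + (11 + v)*(10 + v) = -3 + (10 + v)*(11 + v))
(r + k(l))*149 = (-46 + (107 + (-1)² + 21*(-1)))*149 = (-46 + (107 + 1 - 21))*149 = (-46 + 87)*149 = 41*149 = 6109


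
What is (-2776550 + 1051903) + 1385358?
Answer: -339289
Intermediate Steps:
(-2776550 + 1051903) + 1385358 = -1724647 + 1385358 = -339289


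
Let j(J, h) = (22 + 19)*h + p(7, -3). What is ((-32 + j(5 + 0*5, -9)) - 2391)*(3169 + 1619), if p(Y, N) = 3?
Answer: -13353732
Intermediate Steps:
j(J, h) = 3 + 41*h (j(J, h) = (22 + 19)*h + 3 = 41*h + 3 = 3 + 41*h)
((-32 + j(5 + 0*5, -9)) - 2391)*(3169 + 1619) = ((-32 + (3 + 41*(-9))) - 2391)*(3169 + 1619) = ((-32 + (3 - 369)) - 2391)*4788 = ((-32 - 366) - 2391)*4788 = (-398 - 2391)*4788 = -2789*4788 = -13353732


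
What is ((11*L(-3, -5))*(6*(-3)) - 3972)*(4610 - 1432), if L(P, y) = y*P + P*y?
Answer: -31500336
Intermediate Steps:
L(P, y) = 2*P*y (L(P, y) = P*y + P*y = 2*P*y)
((11*L(-3, -5))*(6*(-3)) - 3972)*(4610 - 1432) = ((11*(2*(-3)*(-5)))*(6*(-3)) - 3972)*(4610 - 1432) = ((11*30)*(-18) - 3972)*3178 = (330*(-18) - 3972)*3178 = (-5940 - 3972)*3178 = -9912*3178 = -31500336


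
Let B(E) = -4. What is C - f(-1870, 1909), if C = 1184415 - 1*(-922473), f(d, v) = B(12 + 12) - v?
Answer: 2108801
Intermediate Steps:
f(d, v) = -4 - v
C = 2106888 (C = 1184415 + 922473 = 2106888)
C - f(-1870, 1909) = 2106888 - (-4 - 1*1909) = 2106888 - (-4 - 1909) = 2106888 - 1*(-1913) = 2106888 + 1913 = 2108801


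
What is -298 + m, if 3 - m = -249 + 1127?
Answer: -1173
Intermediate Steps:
m = -875 (m = 3 - (-249 + 1127) = 3 - 1*878 = 3 - 878 = -875)
-298 + m = -298 - 875 = -1173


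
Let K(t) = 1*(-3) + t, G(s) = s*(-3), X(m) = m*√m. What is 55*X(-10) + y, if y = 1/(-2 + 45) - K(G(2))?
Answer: 388/43 - 550*I*√10 ≈ 9.0233 - 1739.3*I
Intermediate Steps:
X(m) = m^(3/2)
G(s) = -3*s
K(t) = -3 + t
y = 388/43 (y = 1/(-2 + 45) - (-3 - 3*2) = 1/43 - (-3 - 6) = 1/43 - 1*(-9) = 1/43 + 9 = 388/43 ≈ 9.0233)
55*X(-10) + y = 55*(-10)^(3/2) + 388/43 = 55*(-10*I*√10) + 388/43 = -550*I*√10 + 388/43 = 388/43 - 550*I*√10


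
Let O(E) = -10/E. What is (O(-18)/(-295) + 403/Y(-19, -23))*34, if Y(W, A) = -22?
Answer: -3638255/5841 ≈ -622.88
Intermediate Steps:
(O(-18)/(-295) + 403/Y(-19, -23))*34 = (-10/(-18)/(-295) + 403/(-22))*34 = (-10*(-1/18)*(-1/295) + 403*(-1/22))*34 = ((5/9)*(-1/295) - 403/22)*34 = (-1/531 - 403/22)*34 = -214015/11682*34 = -3638255/5841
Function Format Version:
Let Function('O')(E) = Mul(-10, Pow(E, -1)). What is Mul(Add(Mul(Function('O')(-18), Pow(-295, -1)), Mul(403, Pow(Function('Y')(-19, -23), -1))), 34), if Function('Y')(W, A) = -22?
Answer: Rational(-3638255, 5841) ≈ -622.88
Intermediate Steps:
Mul(Add(Mul(Function('O')(-18), Pow(-295, -1)), Mul(403, Pow(Function('Y')(-19, -23), -1))), 34) = Mul(Add(Mul(Mul(-10, Pow(-18, -1)), Pow(-295, -1)), Mul(403, Pow(-22, -1))), 34) = Mul(Add(Mul(Mul(-10, Rational(-1, 18)), Rational(-1, 295)), Mul(403, Rational(-1, 22))), 34) = Mul(Add(Mul(Rational(5, 9), Rational(-1, 295)), Rational(-403, 22)), 34) = Mul(Add(Rational(-1, 531), Rational(-403, 22)), 34) = Mul(Rational(-214015, 11682), 34) = Rational(-3638255, 5841)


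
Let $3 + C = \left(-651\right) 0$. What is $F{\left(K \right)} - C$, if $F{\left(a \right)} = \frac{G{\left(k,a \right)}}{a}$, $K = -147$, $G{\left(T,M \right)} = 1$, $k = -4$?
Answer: $\frac{440}{147} \approx 2.9932$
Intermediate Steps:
$C = -3$ ($C = -3 - 0 = -3 + 0 = -3$)
$F{\left(a \right)} = \frac{1}{a}$ ($F{\left(a \right)} = 1 \frac{1}{a} = \frac{1}{a}$)
$F{\left(K \right)} - C = \frac{1}{-147} - -3 = - \frac{1}{147} + 3 = \frac{440}{147}$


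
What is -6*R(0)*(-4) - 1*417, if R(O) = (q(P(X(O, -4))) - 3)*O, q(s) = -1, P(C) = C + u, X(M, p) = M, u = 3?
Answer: -417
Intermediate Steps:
P(C) = 3 + C (P(C) = C + 3 = 3 + C)
R(O) = -4*O (R(O) = (-1 - 3)*O = -4*O)
-6*R(0)*(-4) - 1*417 = -(-24)*0*(-4) - 1*417 = -6*0*(-4) - 417 = 0*(-4) - 417 = 0 - 417 = -417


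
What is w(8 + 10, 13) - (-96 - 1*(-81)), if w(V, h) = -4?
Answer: 11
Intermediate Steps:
w(8 + 10, 13) - (-96 - 1*(-81)) = -4 - (-96 - 1*(-81)) = -4 - (-96 + 81) = -4 - 1*(-15) = -4 + 15 = 11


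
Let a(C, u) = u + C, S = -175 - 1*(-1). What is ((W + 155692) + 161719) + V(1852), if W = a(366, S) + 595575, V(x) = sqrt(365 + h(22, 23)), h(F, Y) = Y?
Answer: 913178 + 2*sqrt(97) ≈ 9.1320e+5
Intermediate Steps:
S = -174 (S = -175 + 1 = -174)
a(C, u) = C + u
V(x) = 2*sqrt(97) (V(x) = sqrt(365 + 23) = sqrt(388) = 2*sqrt(97))
W = 595767 (W = (366 - 174) + 595575 = 192 + 595575 = 595767)
((W + 155692) + 161719) + V(1852) = ((595767 + 155692) + 161719) + 2*sqrt(97) = (751459 + 161719) + 2*sqrt(97) = 913178 + 2*sqrt(97)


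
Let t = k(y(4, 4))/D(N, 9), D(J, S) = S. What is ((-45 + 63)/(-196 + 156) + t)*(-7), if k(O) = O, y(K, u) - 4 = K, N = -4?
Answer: -553/180 ≈ -3.0722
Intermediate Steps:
y(K, u) = 4 + K
t = 8/9 (t = (4 + 4)/9 = 8*(⅑) = 8/9 ≈ 0.88889)
((-45 + 63)/(-196 + 156) + t)*(-7) = ((-45 + 63)/(-196 + 156) + 8/9)*(-7) = (18/(-40) + 8/9)*(-7) = (18*(-1/40) + 8/9)*(-7) = (-9/20 + 8/9)*(-7) = (79/180)*(-7) = -553/180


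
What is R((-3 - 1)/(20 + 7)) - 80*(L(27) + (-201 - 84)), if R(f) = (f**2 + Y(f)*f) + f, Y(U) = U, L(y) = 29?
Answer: 14929844/729 ≈ 20480.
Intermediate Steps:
R(f) = f + 2*f**2 (R(f) = (f**2 + f*f) + f = (f**2 + f**2) + f = 2*f**2 + f = f + 2*f**2)
R((-3 - 1)/(20 + 7)) - 80*(L(27) + (-201 - 84)) = ((-3 - 1)/(20 + 7))*(1 + 2*((-3 - 1)/(20 + 7))) - 80*(29 + (-201 - 84)) = (-4/27)*(1 + 2*(-4/27)) - 80*(29 - 285) = (-4*1/27)*(1 + 2*(-4*1/27)) - 80*(-256) = -4*(1 + 2*(-4/27))/27 + 20480 = -4*(1 - 8/27)/27 + 20480 = -4/27*19/27 + 20480 = -76/729 + 20480 = 14929844/729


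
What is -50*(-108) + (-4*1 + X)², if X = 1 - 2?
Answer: 5425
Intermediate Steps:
X = -1
-50*(-108) + (-4*1 + X)² = -50*(-108) + (-4*1 - 1)² = 5400 + (-4 - 1)² = 5400 + (-5)² = 5400 + 25 = 5425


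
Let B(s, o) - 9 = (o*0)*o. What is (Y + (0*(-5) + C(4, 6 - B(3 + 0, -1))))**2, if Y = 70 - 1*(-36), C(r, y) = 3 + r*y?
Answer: 9409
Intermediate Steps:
B(s, o) = 9 (B(s, o) = 9 + (o*0)*o = 9 + 0*o = 9 + 0 = 9)
Y = 106 (Y = 70 + 36 = 106)
(Y + (0*(-5) + C(4, 6 - B(3 + 0, -1))))**2 = (106 + (0*(-5) + (3 + 4*(6 - 1*9))))**2 = (106 + (0 + (3 + 4*(6 - 9))))**2 = (106 + (0 + (3 + 4*(-3))))**2 = (106 + (0 + (3 - 12)))**2 = (106 + (0 - 9))**2 = (106 - 9)**2 = 97**2 = 9409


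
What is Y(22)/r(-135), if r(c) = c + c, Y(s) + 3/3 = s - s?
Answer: 1/270 ≈ 0.0037037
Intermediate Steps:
Y(s) = -1 (Y(s) = -1 + (s - s) = -1 + 0 = -1)
r(c) = 2*c
Y(22)/r(-135) = -1/(2*(-135)) = -1/(-270) = -1*(-1/270) = 1/270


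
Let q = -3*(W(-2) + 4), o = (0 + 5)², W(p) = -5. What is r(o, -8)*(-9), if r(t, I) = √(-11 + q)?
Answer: -18*I*√2 ≈ -25.456*I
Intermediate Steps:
o = 25 (o = 5² = 25)
q = 3 (q = -3*(-5 + 4) = -3*(-1) = 3)
r(t, I) = 2*I*√2 (r(t, I) = √(-11 + 3) = √(-8) = 2*I*√2)
r(o, -8)*(-9) = (2*I*√2)*(-9) = -18*I*√2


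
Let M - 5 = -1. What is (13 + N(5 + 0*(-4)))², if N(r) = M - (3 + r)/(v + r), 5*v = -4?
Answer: 100489/441 ≈ 227.87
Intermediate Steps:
M = 4 (M = 5 - 1 = 4)
v = -⅘ (v = (⅕)*(-4) = -⅘ ≈ -0.80000)
N(r) = 4 - (3 + r)/(-⅘ + r)
(13 + N(5 + 0*(-4)))² = (13 + (-31 + 15*(5 + 0*(-4)))/(-4 + 5*(5 + 0*(-4))))² = (13 + (-31 + 15*(5 + 0))/(-4 + 5*(5 + 0)))² = (13 + (-31 + 15*5)/(-4 + 5*5))² = (13 + (-31 + 75)/(-4 + 25))² = (13 + 44/21)² = (317/21)² = 100489/441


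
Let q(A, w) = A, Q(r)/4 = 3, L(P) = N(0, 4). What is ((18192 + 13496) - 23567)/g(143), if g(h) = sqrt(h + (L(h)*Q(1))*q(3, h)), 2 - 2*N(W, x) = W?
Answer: 8121*sqrt(179)/179 ≈ 606.99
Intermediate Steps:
N(W, x) = 1 - W/2
L(P) = 1 (L(P) = 1 - 1/2*0 = 1 + 0 = 1)
Q(r) = 12 (Q(r) = 4*3 = 12)
g(h) = sqrt(36 + h) (g(h) = sqrt(h + (1*12)*3) = sqrt(h + 12*3) = sqrt(h + 36) = sqrt(36 + h))
((18192 + 13496) - 23567)/g(143) = ((18192 + 13496) - 23567)/(sqrt(36 + 143)) = (31688 - 23567)/(sqrt(179)) = 8121*(sqrt(179)/179) = 8121*sqrt(179)/179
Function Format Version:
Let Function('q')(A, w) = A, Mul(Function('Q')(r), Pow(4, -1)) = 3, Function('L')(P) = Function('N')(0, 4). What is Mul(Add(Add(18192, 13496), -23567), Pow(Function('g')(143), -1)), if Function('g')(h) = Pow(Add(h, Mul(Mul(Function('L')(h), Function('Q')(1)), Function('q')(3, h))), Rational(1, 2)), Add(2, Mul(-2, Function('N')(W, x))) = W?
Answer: Mul(Rational(8121, 179), Pow(179, Rational(1, 2))) ≈ 606.99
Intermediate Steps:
Function('N')(W, x) = Add(1, Mul(Rational(-1, 2), W))
Function('L')(P) = 1 (Function('L')(P) = Add(1, Mul(Rational(-1, 2), 0)) = Add(1, 0) = 1)
Function('Q')(r) = 12 (Function('Q')(r) = Mul(4, 3) = 12)
Function('g')(h) = Pow(Add(36, h), Rational(1, 2)) (Function('g')(h) = Pow(Add(h, Mul(Mul(1, 12), 3)), Rational(1, 2)) = Pow(Add(h, Mul(12, 3)), Rational(1, 2)) = Pow(Add(h, 36), Rational(1, 2)) = Pow(Add(36, h), Rational(1, 2)))
Mul(Add(Add(18192, 13496), -23567), Pow(Function('g')(143), -1)) = Mul(Add(Add(18192, 13496), -23567), Pow(Pow(Add(36, 143), Rational(1, 2)), -1)) = Mul(Add(31688, -23567), Pow(Pow(179, Rational(1, 2)), -1)) = Mul(8121, Mul(Rational(1, 179), Pow(179, Rational(1, 2)))) = Mul(Rational(8121, 179), Pow(179, Rational(1, 2)))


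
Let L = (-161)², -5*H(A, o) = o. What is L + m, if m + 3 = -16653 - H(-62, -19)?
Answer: 46306/5 ≈ 9261.2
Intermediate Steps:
H(A, o) = -o/5
L = 25921
m = -83299/5 (m = -3 + (-16653 - (-1)*(-19)/5) = -3 + (-16653 - 1*19/5) = -3 + (-16653 - 19/5) = -3 - 83284/5 = -83299/5 ≈ -16660.)
L + m = 25921 - 83299/5 = 46306/5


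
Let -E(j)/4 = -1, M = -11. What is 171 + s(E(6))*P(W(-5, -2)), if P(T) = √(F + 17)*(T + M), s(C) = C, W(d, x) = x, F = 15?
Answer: 171 - 208*√2 ≈ -123.16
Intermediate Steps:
E(j) = 4 (E(j) = -4*(-1) = 4)
P(T) = 4*√2*(-11 + T) (P(T) = √(15 + 17)*(T - 11) = √32*(-11 + T) = (4*√2)*(-11 + T) = 4*√2*(-11 + T))
171 + s(E(6))*P(W(-5, -2)) = 171 + 4*(4*√2*(-11 - 2)) = 171 + 4*(4*√2*(-13)) = 171 + 4*(-52*√2) = 171 - 208*√2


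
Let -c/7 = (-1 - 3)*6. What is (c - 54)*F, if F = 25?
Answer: 2850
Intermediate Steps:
c = 168 (c = -7*(-1 - 3)*6 = -(-28)*6 = -7*(-24) = 168)
(c - 54)*F = (168 - 54)*25 = 114*25 = 2850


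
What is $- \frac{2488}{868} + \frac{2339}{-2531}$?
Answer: $- \frac{2081845}{549227} \approx -3.7905$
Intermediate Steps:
$- \frac{2488}{868} + \frac{2339}{-2531} = \left(-2488\right) \frac{1}{868} + 2339 \left(- \frac{1}{2531}\right) = - \frac{622}{217} - \frac{2339}{2531} = - \frac{2081845}{549227}$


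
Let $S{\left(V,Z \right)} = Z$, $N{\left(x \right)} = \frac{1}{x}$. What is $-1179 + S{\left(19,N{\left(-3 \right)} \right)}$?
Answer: $- \frac{3538}{3} \approx -1179.3$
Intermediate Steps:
$-1179 + S{\left(19,N{\left(-3 \right)} \right)} = -1179 + \frac{1}{-3} = -1179 - \frac{1}{3} = - \frac{3538}{3}$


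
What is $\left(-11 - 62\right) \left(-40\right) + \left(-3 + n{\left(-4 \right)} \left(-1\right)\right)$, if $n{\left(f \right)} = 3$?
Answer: $2914$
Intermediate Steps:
$\left(-11 - 62\right) \left(-40\right) + \left(-3 + n{\left(-4 \right)} \left(-1\right)\right) = \left(-11 - 62\right) \left(-40\right) + \left(-3 + 3 \left(-1\right)\right) = \left(-73\right) \left(-40\right) - 6 = 2920 - 6 = 2914$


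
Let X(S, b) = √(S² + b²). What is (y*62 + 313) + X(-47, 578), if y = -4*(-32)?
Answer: 8249 + √336293 ≈ 8828.9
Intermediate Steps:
y = 128
(y*62 + 313) + X(-47, 578) = (128*62 + 313) + √((-47)² + 578²) = (7936 + 313) + √(2209 + 334084) = 8249 + √336293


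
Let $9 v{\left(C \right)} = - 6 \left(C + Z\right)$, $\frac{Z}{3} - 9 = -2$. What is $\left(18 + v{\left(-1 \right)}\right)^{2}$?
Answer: $\frac{196}{9} \approx 21.778$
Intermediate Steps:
$Z = 21$ ($Z = 27 + 3 \left(-2\right) = 27 - 6 = 21$)
$v{\left(C \right)} = -14 - \frac{2 C}{3}$ ($v{\left(C \right)} = \frac{\left(-6\right) \left(C + 21\right)}{9} = \frac{\left(-6\right) \left(21 + C\right)}{9} = \frac{-126 - 6 C}{9} = -14 - \frac{2 C}{3}$)
$\left(18 + v{\left(-1 \right)}\right)^{2} = \left(18 - \frac{40}{3}\right)^{2} = \left(\frac{14}{3}\right)^{2} = \frac{196}{9}$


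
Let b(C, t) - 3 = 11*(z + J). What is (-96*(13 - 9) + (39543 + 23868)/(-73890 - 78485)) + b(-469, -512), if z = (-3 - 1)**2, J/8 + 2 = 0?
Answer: -2526882/6625 ≈ -381.42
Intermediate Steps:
J = -16 (J = -16 + 8*0 = -16 + 0 = -16)
z = 16 (z = (-4)**2 = 16)
b(C, t) = 3 (b(C, t) = 3 + 11*(16 - 16) = 3 + 11*0 = 3 + 0 = 3)
(-96*(13 - 9) + (39543 + 23868)/(-73890 - 78485)) + b(-469, -512) = (-96*(13 - 9) + (39543 + 23868)/(-73890 - 78485)) + 3 = (-96*4 + 63411/(-152375)) + 3 = (-384 + 63411*(-1/152375)) + 3 = (-384 - 2757/6625) + 3 = -2546757/6625 + 3 = -2526882/6625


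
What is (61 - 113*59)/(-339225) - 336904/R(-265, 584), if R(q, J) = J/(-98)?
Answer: 466669053296/8254475 ≈ 56535.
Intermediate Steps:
R(q, J) = -J/98 (R(q, J) = J*(-1/98) = -J/98)
(61 - 113*59)/(-339225) - 336904/R(-265, 584) = (61 - 113*59)/(-339225) - 336904/((-1/98*584)) = (61 - 6667)*(-1/339225) - 336904/(-292/49) = -6606*(-1/339225) - 336904*(-49/292) = 2202/113075 + 4127074/73 = 466669053296/8254475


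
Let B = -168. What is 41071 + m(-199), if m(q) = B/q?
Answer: 8173297/199 ≈ 41072.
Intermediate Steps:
m(q) = -168/q
41071 + m(-199) = 41071 - 168/(-199) = 41071 - 168*(-1/199) = 41071 + 168/199 = 8173297/199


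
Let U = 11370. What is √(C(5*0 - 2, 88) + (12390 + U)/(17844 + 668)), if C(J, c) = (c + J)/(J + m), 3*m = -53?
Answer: I*√14396052333/68263 ≈ 1.7577*I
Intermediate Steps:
m = -53/3 (m = (⅓)*(-53) = -53/3 ≈ -17.667)
C(J, c) = (J + c)/(-53/3 + J) (C(J, c) = (c + J)/(J - 53/3) = (J + c)/(-53/3 + J))
√(C(5*0 - 2, 88) + (12390 + U)/(17844 + 668)) = √(3*((5*0 - 2) + 88)/(-53 + 3*(5*0 - 2)) + (12390 + 11370)/(17844 + 668)) = √(3*((0 - 2) + 88)/(-53 + 3*(0 - 2)) + 23760/18512) = √(3*(-2 + 88)/(-53 + 3*(-2)) + 23760*(1/18512)) = √(3*86/(-53 - 6) + 1485/1157) = √(3*86/(-59) + 1485/1157) = √(3*(-1/59)*86 + 1485/1157) = √(-258/59 + 1485/1157) = √(-210891/68263) = I*√14396052333/68263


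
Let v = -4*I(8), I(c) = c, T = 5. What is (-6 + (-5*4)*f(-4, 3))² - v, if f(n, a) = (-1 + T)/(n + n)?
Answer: 48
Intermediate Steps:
f(n, a) = 2/n (f(n, a) = (-1 + 5)/(n + n) = 4/((2*n)) = 4*(1/(2*n)) = 2/n)
v = -32 (v = -4*8 = -32)
(-6 + (-5*4)*f(-4, 3))² - v = (-6 + (-5*4)*(2/(-4)))² - 1*(-32) = (-6 - 40*(-1)/4)² + 32 = (-6 - 20*(-½))² + 32 = (-6 + 10)² + 32 = 4² + 32 = 16 + 32 = 48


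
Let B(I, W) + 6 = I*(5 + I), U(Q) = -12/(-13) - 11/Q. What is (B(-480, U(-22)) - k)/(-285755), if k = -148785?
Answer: -376779/285755 ≈ -1.3185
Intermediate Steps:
U(Q) = 12/13 - 11/Q (U(Q) = -12*(-1/13) - 11/Q = 12/13 - 11/Q)
B(I, W) = -6 + I*(5 + I)
(B(-480, U(-22)) - k)/(-285755) = ((-6 + (-480)**2 + 5*(-480)) - 1*(-148785))/(-285755) = ((-6 + 230400 - 2400) + 148785)*(-1/285755) = (227994 + 148785)*(-1/285755) = 376779*(-1/285755) = -376779/285755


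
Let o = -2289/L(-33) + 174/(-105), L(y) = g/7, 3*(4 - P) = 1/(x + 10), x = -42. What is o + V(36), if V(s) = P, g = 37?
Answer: -53544721/124320 ≈ -430.70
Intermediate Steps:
P = 385/96 (P = 4 - 1/(3*(-42 + 10)) = 4 - 1/3/(-32) = 4 - 1/3*(-1/32) = 4 + 1/96 = 385/96 ≈ 4.0104)
V(s) = 385/96
L(y) = 37/7
o = -562951/1295 (o = -2289/37/7 + 174/(-105) = -2289*7/37 + 174*(-1/105) = -16023/37 - 58/35 = -562951/1295 ≈ -434.71)
o + V(36) = -562951/1295 + 385/96 = -53544721/124320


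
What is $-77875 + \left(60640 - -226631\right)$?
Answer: $209396$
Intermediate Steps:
$-77875 + \left(60640 - -226631\right) = -77875 + \left(60640 + 226631\right) = -77875 + 287271 = 209396$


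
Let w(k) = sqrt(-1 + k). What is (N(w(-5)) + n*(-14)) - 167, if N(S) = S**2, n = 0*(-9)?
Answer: -173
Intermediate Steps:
n = 0
(N(w(-5)) + n*(-14)) - 167 = ((sqrt(-1 - 5))**2 + 0*(-14)) - 167 = ((sqrt(-6))**2 + 0) - 167 = ((I*sqrt(6))**2 + 0) - 167 = (-6 + 0) - 167 = -6 - 167 = -173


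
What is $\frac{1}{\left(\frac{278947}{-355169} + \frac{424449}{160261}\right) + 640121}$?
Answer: $\frac{56919739109}{36435626364993903} \approx 1.5622 \cdot 10^{-6}$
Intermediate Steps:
$\frac{1}{\left(\frac{278947}{-355169} + \frac{424449}{160261}\right) + 640121} = \frac{1}{\left(278947 \left(- \frac{1}{355169}\right) + 424449 \cdot \frac{1}{160261}\right) + 640121} = \frac{1}{\left(- \frac{278947}{355169} + \frac{424449}{160261}\right) + 640121} = \frac{1}{\frac{106046801714}{56919739109} + 640121} = \frac{1}{\frac{36435626364993903}{56919739109}} = \frac{56919739109}{36435626364993903}$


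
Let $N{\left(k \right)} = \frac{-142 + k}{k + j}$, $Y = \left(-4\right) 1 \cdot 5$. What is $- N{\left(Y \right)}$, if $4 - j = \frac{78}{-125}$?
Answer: $- \frac{10125}{961} \approx -10.536$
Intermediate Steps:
$j = \frac{578}{125}$ ($j = 4 - \frac{78}{-125} = 4 - 78 \left(- \frac{1}{125}\right) = 4 - - \frac{78}{125} = 4 + \frac{78}{125} = \frac{578}{125} \approx 4.624$)
$Y = -20$ ($Y = \left(-4\right) 5 = -20$)
$N{\left(k \right)} = \frac{-142 + k}{\frac{578}{125} + k}$ ($N{\left(k \right)} = \frac{-142 + k}{k + \frac{578}{125}} = \frac{-142 + k}{\frac{578}{125} + k}$)
$- N{\left(Y \right)} = - \frac{125 \left(-142 - 20\right)}{578 + 125 \left(-20\right)} = - \frac{125 \left(-162\right)}{578 - 2500} = - \frac{125 \left(-162\right)}{-1922} = - \frac{125 \left(-1\right) \left(-162\right)}{1922} = \left(-1\right) \frac{10125}{961} = - \frac{10125}{961}$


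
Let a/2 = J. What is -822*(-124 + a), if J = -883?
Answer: 1553580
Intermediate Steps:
a = -1766 (a = 2*(-883) = -1766)
-822*(-124 + a) = -822*(-124 - 1766) = -822*(-1890) = 1553580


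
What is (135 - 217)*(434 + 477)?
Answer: -74702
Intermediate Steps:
(135 - 217)*(434 + 477) = -82*911 = -74702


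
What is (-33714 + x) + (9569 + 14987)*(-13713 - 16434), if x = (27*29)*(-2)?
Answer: -740325012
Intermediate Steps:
x = -1566 (x = 783*(-2) = -1566)
(-33714 + x) + (9569 + 14987)*(-13713 - 16434) = (-33714 - 1566) + (9569 + 14987)*(-13713 - 16434) = -35280 + 24556*(-30147) = -35280 - 740289732 = -740325012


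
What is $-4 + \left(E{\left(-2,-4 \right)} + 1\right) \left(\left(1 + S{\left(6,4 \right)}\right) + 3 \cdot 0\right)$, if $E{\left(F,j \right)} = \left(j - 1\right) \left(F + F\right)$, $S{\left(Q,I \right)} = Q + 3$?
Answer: $206$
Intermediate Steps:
$S{\left(Q,I \right)} = 3 + Q$
$E{\left(F,j \right)} = 2 F \left(-1 + j\right)$ ($E{\left(F,j \right)} = \left(-1 + j\right) 2 F = 2 F \left(-1 + j\right)$)
$-4 + \left(E{\left(-2,-4 \right)} + 1\right) \left(\left(1 + S{\left(6,4 \right)}\right) + 3 \cdot 0\right) = -4 + \left(2 \left(-2\right) \left(-1 - 4\right) + 1\right) \left(\left(1 + \left(3 + 6\right)\right) + 3 \cdot 0\right) = -4 + \left(2 \left(-2\right) \left(-5\right) + 1\right) \left(\left(1 + 9\right) + 0\right) = -4 + \left(20 + 1\right) \left(10 + 0\right) = -4 + 21 \cdot 10 = -4 + 210 = 206$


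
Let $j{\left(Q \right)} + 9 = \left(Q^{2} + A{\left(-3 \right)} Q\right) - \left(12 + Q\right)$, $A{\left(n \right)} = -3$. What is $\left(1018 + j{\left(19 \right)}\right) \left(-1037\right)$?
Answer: $-1329434$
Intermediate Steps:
$j{\left(Q \right)} = -21 + Q^{2} - 4 Q$ ($j{\left(Q \right)} = -9 - \left(12 - Q^{2} + 4 Q\right) = -21 + Q^{2} - 4 Q$)
$\left(1018 + j{\left(19 \right)}\right) \left(-1037\right) = \left(1018 - \left(97 - 361\right)\right) \left(-1037\right) = \left(1018 - -264\right) \left(-1037\right) = \left(1018 + 264\right) \left(-1037\right) = 1282 \left(-1037\right) = -1329434$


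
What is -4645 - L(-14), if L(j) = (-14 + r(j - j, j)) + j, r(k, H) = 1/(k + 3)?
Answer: -13852/3 ≈ -4617.3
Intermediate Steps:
r(k, H) = 1/(3 + k)
L(j) = -41/3 + j (L(j) = (-14 + 1/(3 + (j - j))) + j = (-14 + 1/(3 + 0)) + j = (-14 + 1/3) + j = (-14 + ⅓) + j = -41/3 + j)
-4645 - L(-14) = -4645 - (-41/3 - 14) = -4645 - 1*(-83/3) = -4645 + 83/3 = -13852/3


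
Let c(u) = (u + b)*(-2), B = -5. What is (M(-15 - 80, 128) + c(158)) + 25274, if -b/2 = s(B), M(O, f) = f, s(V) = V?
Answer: 25066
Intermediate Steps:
b = 10 (b = -2*(-5) = 10)
c(u) = -20 - 2*u (c(u) = (u + 10)*(-2) = (10 + u)*(-2) = -20 - 2*u)
(M(-15 - 80, 128) + c(158)) + 25274 = (128 + (-20 - 2*158)) + 25274 = (128 + (-20 - 316)) + 25274 = (128 - 336) + 25274 = -208 + 25274 = 25066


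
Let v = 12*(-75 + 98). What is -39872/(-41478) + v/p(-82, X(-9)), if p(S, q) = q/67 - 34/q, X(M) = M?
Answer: 3495349684/45563583 ≈ 76.714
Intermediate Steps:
p(S, q) = -34/q + q/67 (p(S, q) = q*(1/67) - 34/q = q/67 - 34/q = -34/q + q/67)
v = 276 (v = 12*23 = 276)
-39872/(-41478) + v/p(-82, X(-9)) = -39872/(-41478) + 276/(-34/(-9) + (1/67)*(-9)) = -39872*(-1/41478) + 276/(-34*(-1/9) - 9/67) = 19936/20739 + 276/(34/9 - 9/67) = 19936/20739 + 276/(2197/603) = 19936/20739 + 276*(603/2197) = 19936/20739 + 166428/2197 = 3495349684/45563583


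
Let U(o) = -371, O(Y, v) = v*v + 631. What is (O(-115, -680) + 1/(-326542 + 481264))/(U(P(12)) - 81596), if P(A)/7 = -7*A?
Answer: -71641082383/12682098174 ≈ -5.6490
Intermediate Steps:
P(A) = -49*A (P(A) = 7*(-7*A) = -49*A)
O(Y, v) = 631 + v² (O(Y, v) = v² + 631 = 631 + v²)
(O(-115, -680) + 1/(-326542 + 481264))/(U(P(12)) - 81596) = ((631 + (-680)²) + 1/(-326542 + 481264))/(-371 - 81596) = ((631 + 462400) + 1/154722)/(-81967) = (463031 + 1/154722)*(-1/81967) = (71641082383/154722)*(-1/81967) = -71641082383/12682098174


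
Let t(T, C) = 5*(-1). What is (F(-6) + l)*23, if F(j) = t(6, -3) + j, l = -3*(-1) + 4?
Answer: -92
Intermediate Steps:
t(T, C) = -5
l = 7 (l = 3 + 4 = 7)
F(j) = -5 + j
(F(-6) + l)*23 = ((-5 - 6) + 7)*23 = (-11 + 7)*23 = -4*23 = -92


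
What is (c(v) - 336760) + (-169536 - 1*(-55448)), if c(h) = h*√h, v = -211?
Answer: -450848 - 211*I*√211 ≈ -4.5085e+5 - 3065.0*I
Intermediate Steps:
c(h) = h^(3/2)
(c(v) - 336760) + (-169536 - 1*(-55448)) = ((-211)^(3/2) - 336760) + (-169536 - 1*(-55448)) = (-211*I*√211 - 336760) + (-169536 + 55448) = (-336760 - 211*I*√211) - 114088 = -450848 - 211*I*√211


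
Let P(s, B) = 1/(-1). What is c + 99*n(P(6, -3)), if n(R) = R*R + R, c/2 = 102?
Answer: 204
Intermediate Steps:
c = 204 (c = 2*102 = 204)
P(s, B) = -1
n(R) = R + R² (n(R) = R² + R = R + R²)
c + 99*n(P(6, -3)) = 204 + 99*(-(1 - 1)) = 204 + 99*(-1*0) = 204 + 99*0 = 204 + 0 = 204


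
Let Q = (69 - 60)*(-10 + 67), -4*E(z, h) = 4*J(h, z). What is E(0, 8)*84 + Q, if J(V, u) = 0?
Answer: 513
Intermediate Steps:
E(z, h) = 0 (E(z, h) = -0 = -¼*0 = 0)
Q = 513 (Q = 9*57 = 513)
E(0, 8)*84 + Q = 0*84 + 513 = 0 + 513 = 513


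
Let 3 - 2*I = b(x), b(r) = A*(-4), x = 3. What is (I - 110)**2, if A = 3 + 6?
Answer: 32761/4 ≈ 8190.3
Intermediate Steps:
A = 9
b(r) = -36 (b(r) = 9*(-4) = -36)
I = 39/2 (I = 3/2 - 1/2*(-36) = 3/2 + 18 = 39/2 ≈ 19.500)
(I - 110)**2 = (39/2 - 110)**2 = (-181/2)**2 = 32761/4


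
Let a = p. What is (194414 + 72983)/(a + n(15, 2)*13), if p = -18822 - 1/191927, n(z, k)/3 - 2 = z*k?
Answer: -51320704019/3372925099 ≈ -15.215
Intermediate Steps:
n(z, k) = 6 + 3*k*z (n(z, k) = 6 + 3*(z*k) = 6 + 3*(k*z) = 6 + 3*k*z)
p = -3612449995/191927 (p = -18822 - 1*1/191927 = -18822 - 1/191927 = -3612449995/191927 ≈ -18822.)
a = -3612449995/191927 ≈ -18822.
(194414 + 72983)/(a + n(15, 2)*13) = (194414 + 72983)/(-3612449995/191927 + (6 + 3*2*15)*13) = 267397/(-3612449995/191927 + (6 + 90)*13) = 267397/(-3612449995/191927 + 96*13) = 267397/(-3612449995/191927 + 1248) = 267397/(-3372925099/191927) = 267397*(-191927/3372925099) = -51320704019/3372925099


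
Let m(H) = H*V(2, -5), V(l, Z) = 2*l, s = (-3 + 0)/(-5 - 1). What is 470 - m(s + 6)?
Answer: 444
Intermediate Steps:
s = ½ (s = -3/(-6) = -3*(-⅙) = ½ ≈ 0.50000)
m(H) = 4*H (m(H) = H*(2*2) = H*4 = 4*H)
470 - m(s + 6) = 470 - 4*(½ + 6) = 470 - 4*13/2 = 470 - 1*26 = 470 - 26 = 444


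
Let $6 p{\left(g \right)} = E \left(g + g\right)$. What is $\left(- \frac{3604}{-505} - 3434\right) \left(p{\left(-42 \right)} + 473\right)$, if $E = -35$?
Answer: $- \frac{1666535058}{505} \approx -3.3001 \cdot 10^{6}$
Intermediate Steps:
$p{\left(g \right)} = - \frac{35 g}{3}$ ($p{\left(g \right)} = \frac{\left(-35\right) \left(g + g\right)}{6} = \frac{\left(-35\right) 2 g}{6} = \frac{\left(-70\right) g}{6} = - \frac{35 g}{3}$)
$\left(- \frac{3604}{-505} - 3434\right) \left(p{\left(-42 \right)} + 473\right) = \left(- \frac{3604}{-505} - 3434\right) \left(\left(- \frac{35}{3}\right) \left(-42\right) + 473\right) = \left(\left(-3604\right) \left(- \frac{1}{505}\right) - 3434\right) \left(490 + 473\right) = \left(\frac{3604}{505} - 3434\right) 963 = \left(- \frac{1730566}{505}\right) 963 = - \frac{1666535058}{505}$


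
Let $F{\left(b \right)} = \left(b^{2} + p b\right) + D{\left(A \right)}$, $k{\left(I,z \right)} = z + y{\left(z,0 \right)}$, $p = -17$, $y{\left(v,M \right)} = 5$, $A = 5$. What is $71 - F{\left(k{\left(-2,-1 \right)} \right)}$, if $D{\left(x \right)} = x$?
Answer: $118$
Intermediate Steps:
$k{\left(I,z \right)} = 5 + z$ ($k{\left(I,z \right)} = z + 5 = 5 + z$)
$F{\left(b \right)} = 5 + b^{2} - 17 b$ ($F{\left(b \right)} = \left(b^{2} - 17 b\right) + 5 = 5 + b^{2} - 17 b$)
$71 - F{\left(k{\left(-2,-1 \right)} \right)} = 71 - \left(5 + \left(5 - 1\right)^{2} - 17 \left(5 - 1\right)\right) = 71 - \left(5 + 4^{2} - 68\right) = 71 - \left(5 + 16 - 68\right) = 71 - -47 = 71 + 47 = 118$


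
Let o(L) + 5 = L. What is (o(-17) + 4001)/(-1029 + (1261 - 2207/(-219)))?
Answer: 37887/2305 ≈ 16.437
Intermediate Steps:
o(L) = -5 + L
(o(-17) + 4001)/(-1029 + (1261 - 2207/(-219))) = ((-5 - 17) + 4001)/(-1029 + (1261 - 2207/(-219))) = (-22 + 4001)/(-1029 + (1261 - 2207*(-1/219))) = 3979/(-1029 + (1261 + 2207/219)) = 3979/(-1029 + 278366/219) = 3979/(53015/219) = 3979*(219/53015) = 37887/2305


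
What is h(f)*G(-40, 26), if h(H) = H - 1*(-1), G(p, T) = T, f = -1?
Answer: 0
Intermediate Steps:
h(H) = 1 + H (h(H) = H + 1 = 1 + H)
h(f)*G(-40, 26) = (1 - 1)*26 = 0*26 = 0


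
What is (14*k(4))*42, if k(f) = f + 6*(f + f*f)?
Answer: 72912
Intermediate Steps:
k(f) = 6*f**2 + 7*f (k(f) = f + 6*(f + f**2) = f + (6*f + 6*f**2) = 6*f**2 + 7*f)
(14*k(4))*42 = (14*(4*(7 + 6*4)))*42 = (14*(4*(7 + 24)))*42 = (14*(4*31))*42 = (14*124)*42 = 1736*42 = 72912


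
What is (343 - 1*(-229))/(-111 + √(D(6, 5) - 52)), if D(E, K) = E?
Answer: -63492/12367 - 572*I*√46/12367 ≈ -5.134 - 0.3137*I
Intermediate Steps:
(343 - 1*(-229))/(-111 + √(D(6, 5) - 52)) = (343 - 1*(-229))/(-111 + √(6 - 52)) = (343 + 229)/(-111 + √(-46)) = 572/(-111 + I*√46)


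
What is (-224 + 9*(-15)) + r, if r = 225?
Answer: -134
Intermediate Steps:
(-224 + 9*(-15)) + r = (-224 + 9*(-15)) + 225 = (-224 - 135) + 225 = -359 + 225 = -134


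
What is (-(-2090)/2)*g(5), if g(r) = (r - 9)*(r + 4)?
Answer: -37620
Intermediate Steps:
g(r) = (-9 + r)*(4 + r)
(-(-2090)/2)*g(5) = (-(-2090)/2)*(-36 + 5² - 5*5) = (-(-2090)/2)*(-36 + 25 - 25) = -55*(-19)*(-36) = 1045*(-36) = -37620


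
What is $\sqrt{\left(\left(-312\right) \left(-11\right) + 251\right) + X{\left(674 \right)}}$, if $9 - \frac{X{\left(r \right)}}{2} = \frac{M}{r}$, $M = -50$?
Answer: $\frac{\sqrt{420335719}}{337} \approx 60.837$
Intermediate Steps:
$X{\left(r \right)} = 18 + \frac{100}{r}$ ($X{\left(r \right)} = 18 - 2 \left(- \frac{50}{r}\right) = 18 + \frac{100}{r}$)
$\sqrt{\left(\left(-312\right) \left(-11\right) + 251\right) + X{\left(674 \right)}} = \sqrt{\left(\left(-312\right) \left(-11\right) + 251\right) + \left(18 + \frac{100}{674}\right)} = \sqrt{\left(3432 + 251\right) + \left(18 + 100 \cdot \frac{1}{674}\right)} = \sqrt{3683 + \left(18 + \frac{50}{337}\right)} = \sqrt{3683 + \frac{6116}{337}} = \sqrt{\frac{1247287}{337}} = \frac{\sqrt{420335719}}{337}$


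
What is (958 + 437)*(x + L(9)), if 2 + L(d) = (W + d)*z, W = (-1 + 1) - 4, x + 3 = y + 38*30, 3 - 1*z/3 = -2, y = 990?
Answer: 3069000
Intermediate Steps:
z = 15 (z = 9 - 3*(-2) = 9 + 6 = 15)
x = 2127 (x = -3 + (990 + 38*30) = -3 + (990 + 1140) = -3 + 2130 = 2127)
W = -4 (W = 0 - 4 = -4)
L(d) = -62 + 15*d (L(d) = -2 + (-4 + d)*15 = -2 + (-60 + 15*d) = -62 + 15*d)
(958 + 437)*(x + L(9)) = (958 + 437)*(2127 + (-62 + 15*9)) = 1395*(2127 + (-62 + 135)) = 1395*(2127 + 73) = 1395*2200 = 3069000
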